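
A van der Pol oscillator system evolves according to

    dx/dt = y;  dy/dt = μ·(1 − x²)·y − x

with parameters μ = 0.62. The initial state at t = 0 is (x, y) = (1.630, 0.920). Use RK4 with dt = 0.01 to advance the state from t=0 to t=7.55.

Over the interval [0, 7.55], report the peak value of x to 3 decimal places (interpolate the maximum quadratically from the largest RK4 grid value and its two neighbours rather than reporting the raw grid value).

max x = 1.999

t=0.000: state=(1.630, 0.920)
step 1 (dt=0.01): k1=(0.920, -2.575), k2=(0.907, -2.575), k3=(0.907, -2.575), k4=(0.894, -2.574); state += dt/6·(k1+2k2+2k3+k4)
t=0.010: state=(1.639, 0.894)
t=0.020: state=(1.648, 0.869)
t=0.030: state=(1.656, 0.843)
continuing one RK4 step at a time; state shown every 25 steps (Δt=0.25):
t=0.250: state=(1.782, 0.310)
t=0.500: state=(1.797, -0.161)
t=0.750: state=(1.713, -0.493)
t=1.000: state=(1.558, -0.741)
t=1.250: state=(1.345, -0.959)
t=1.500: state=(1.078, -1.184)
t=1.750: state=(0.750, -1.446)
t=2.000: state=(0.351, -1.754)
t=2.250: state=(-0.128, -2.071)
t=2.500: state=(-0.674, -2.247)
t=2.750: state=(-1.219, -2.037)
t=3.000: state=(-1.654, -1.384)
t=3.250: state=(-1.901, -0.604)
t=3.500: state=(-1.971, 0.003)
t=3.750: state=(-1.917, 0.398)
t=4.000: state=(-1.783, 0.660)
t=4.250: state=(-1.592, 0.864)
t=4.500: state=(-1.352, 1.059)
t=4.750: state=(-1.060, 1.278)
t=5.000: state=(-0.709, 1.546)
t=5.250: state=(-0.283, 1.866)
t=5.500: state=(0.225, 2.183)
t=5.750: state=(0.793, 2.308)
t=6.000: state=(1.340, 1.984)
t=6.250: state=(1.749, 1.240)
t=6.500: state=(1.958, 0.457)
t=6.750: state=(1.996, -0.110)
t=7.000: state=(1.920, -0.468)
t=7.250: state=(1.772, -0.709)
t=7.500: state=(1.570, -0.903)
t=7.550: state=(1.524, -0.940)
largest grid value and its neighbours: x(6.680)=1.99914, x(6.690)=1.99929, x(6.700)=1.99923
parabola through these three points peaks at t≈6.692 with x≈1.99929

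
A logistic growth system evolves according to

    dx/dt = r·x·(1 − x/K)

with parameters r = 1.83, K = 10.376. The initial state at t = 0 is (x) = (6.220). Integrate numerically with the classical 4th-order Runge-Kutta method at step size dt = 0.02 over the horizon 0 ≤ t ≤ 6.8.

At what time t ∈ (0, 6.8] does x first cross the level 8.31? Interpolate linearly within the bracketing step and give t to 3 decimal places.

t=0.000: state=(6.220)
step 1 (dt=0.02): k1=(4.559), k2=(4.542), k3=(4.542), k4=(4.525); state += dt/6·(k1+2k2+2k3+k4)
t=0.020: state=(6.311)
t=0.040: state=(6.401)
t=0.060: state=(6.490)
continuing one RK4 step at a time; state shown every 25 steps (Δt=0.5):
t=0.500: state=(8.185)
t=0.540: state=(8.309)
next step: t=0.560: state=(8.369) — x has crossed 8.31
linear interpolation between t=0.540 (8.30929) and t=0.560 (8.36920) → t≈0.540

t = 0.540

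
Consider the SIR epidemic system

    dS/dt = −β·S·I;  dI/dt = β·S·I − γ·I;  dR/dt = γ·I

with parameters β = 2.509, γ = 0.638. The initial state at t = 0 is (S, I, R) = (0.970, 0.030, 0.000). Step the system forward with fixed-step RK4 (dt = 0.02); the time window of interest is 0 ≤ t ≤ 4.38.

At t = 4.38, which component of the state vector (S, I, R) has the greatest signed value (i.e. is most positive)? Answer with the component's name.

largest component: R

t=0.000: state=(0.970, 0.030, 0.000)
step 1 (dt=0.02): k1=(-0.073, 0.054, 0.019), k2=(-0.074, 0.055, 0.019), k3=(-0.074, 0.055, 0.019), k4=(-0.076, 0.056, 0.020); state += dt/6·(k1+2k2+2k3+k4)
t=0.020: state=(0.969, 0.031, 0.000)
t=0.040: state=(0.967, 0.032, 0.001)
t=0.060: state=(0.965, 0.033, 0.001)
continuing one RK4 step at a time; state shown every 10 steps (Δt=0.2):
t=0.200: state=(0.953, 0.043, 0.005)
t=0.400: state=(0.928, 0.060, 0.011)
t=0.600: state=(0.896, 0.084, 0.020)
t=0.800: state=(0.852, 0.115, 0.033)
t=1.000: state=(0.797, 0.153, 0.050)
t=1.200: state=(0.730, 0.198, 0.072)
t=1.400: state=(0.653, 0.246, 0.100)
t=1.600: state=(0.571, 0.295, 0.135)
t=1.800: state=(0.487, 0.338, 0.175)
t=2.000: state=(0.407, 0.372, 0.221)
t=2.200: state=(0.336, 0.394, 0.270)
t=2.400: state=(0.275, 0.405, 0.321)
t=2.600: state=(0.224, 0.403, 0.373)
t=2.800: state=(0.183, 0.393, 0.424)
t=3.000: state=(0.151, 0.376, 0.473)
t=3.200: state=(0.126, 0.355, 0.519)
t=3.400: state=(0.106, 0.331, 0.563)
t=3.600: state=(0.090, 0.306, 0.604)
t=3.800: state=(0.078, 0.281, 0.641)
t=4.000: state=(0.068, 0.256, 0.675)
t=4.200: state=(0.060, 0.233, 0.707)
t=4.380: state=(0.054, 0.213, 0.732)
compare at T: S=0.054, I=0.213, R=0.732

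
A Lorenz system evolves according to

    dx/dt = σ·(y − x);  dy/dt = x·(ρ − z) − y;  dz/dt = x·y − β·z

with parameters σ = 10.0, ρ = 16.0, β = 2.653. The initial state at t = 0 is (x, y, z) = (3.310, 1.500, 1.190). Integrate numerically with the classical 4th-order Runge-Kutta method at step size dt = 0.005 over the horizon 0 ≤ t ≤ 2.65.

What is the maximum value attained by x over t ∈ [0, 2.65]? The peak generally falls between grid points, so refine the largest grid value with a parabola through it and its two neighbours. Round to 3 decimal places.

t=0.000: state=(3.310, 1.500, 1.190)
step 1 (dt=0.005): k1=(-18.100, 47.521, 1.808), k2=(-16.459, 46.717, 2.116), k3=(-16.521, 46.778, 2.114), k4=(-14.935, 46.030, 2.411); state += dt/6·(k1+2k2+2k3+k4)
t=0.005: state=(3.228, 1.734, 1.201)
t=0.010: state=(3.160, 1.961, 1.214)
t=0.015: state=(3.107, 2.182, 1.230)
continuing one RK4 step at a time; state shown every 20 steps (Δt=0.1):
t=0.100: state=(3.743, 5.802, 1.989)
t=0.200: state=(7.015, 11.387, 5.624)
t=0.300: state=(11.517, 15.011, 15.965)
t=0.400: state=(11.377, 7.271, 24.808)
t=0.500: state=(5.715, 0.097, 21.459)
t=0.600: state=(1.623, -0.954, 16.282)
t=0.700: state=(0.053, -0.795, 12.435)
t=0.800: state=(-0.489, -0.858, 9.557)
t=0.900: state=(-0.853, -1.267, 7.392)
t=1.000: state=(-1.407, -2.149, 5.838)
t=1.100: state=(-2.449, -3.861, 4.982)
t=1.200: state=(-4.399, -6.969, 5.448)
t=1.300: state=(-7.617, -11.333, 9.128)
t=1.400: state=(-10.813, -12.612, 17.483)
t=1.500: state=(-9.893, -6.407, 22.700)
t=1.600: state=(-5.620, -1.518, 19.879)
t=1.700: state=(-2.594, -0.662, 15.561)
t=1.800: state=(-1.470, -0.983, 12.065)
t=1.900: state=(-1.369, -1.581, 9.405)
t=2.000: state=(-1.838, -2.573, 7.500)
t=2.100: state=(-2.902, -4.348, 6.466)
t=2.200: state=(-4.852, -7.354, 6.956)
t=2.300: state=(-7.832, -11.082, 10.620)
t=2.400: state=(-10.372, -11.494, 17.855)
t=2.500: state=(-9.247, -6.128, 21.704)
t=2.600: state=(-5.595, -2.139, 19.149)
t=2.650: state=(-4.081, -1.520, 17.169)
largest grid value and its neighbours: x(0.345)=12.44821, x(0.350)=12.45664, x(0.355)=12.44363
parabola through these three points peaks at t≈0.349 with x≈12.45676

max x = 12.457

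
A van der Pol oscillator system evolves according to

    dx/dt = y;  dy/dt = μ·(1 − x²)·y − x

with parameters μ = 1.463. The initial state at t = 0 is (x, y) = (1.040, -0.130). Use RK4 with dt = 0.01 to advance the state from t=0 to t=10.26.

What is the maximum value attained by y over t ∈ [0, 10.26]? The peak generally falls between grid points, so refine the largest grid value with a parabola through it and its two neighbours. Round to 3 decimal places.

t=0.000: state=(1.040, -0.130)
step 1 (dt=0.01): k1=(-0.130, -1.024), k2=(-0.135, -1.023), k3=(-0.135, -1.023), k4=(-0.140, -1.022); state += dt/6·(k1+2k2+2k3+k4)
t=0.010: state=(1.039, -0.140)
t=0.020: state=(1.037, -0.150)
t=0.030: state=(1.036, -0.161)
continuing one RK4 step at a time; state shown every 50 steps (Δt=0.5):
t=0.500: state=(0.848, -0.642)
t=1.000: state=(0.359, -1.400)
t=1.500: state=(-0.664, -2.684)
t=2.000: state=(-1.772, -1.088)
t=2.500: state=(-1.888, 0.254)
t=3.000: state=(-1.687, 0.505)
t=3.500: state=(-1.392, 0.684)
t=4.000: state=(-0.976, 1.030)
t=4.500: state=(-0.271, 1.948)
t=5.000: state=(1.084, 3.125)
t=5.500: state=(1.988, 0.407)
t=6.000: state=(1.934, -0.365)
t=6.500: state=(1.710, -0.516)
t=7.000: state=(1.415, -0.676)
t=7.500: state=(1.007, -1.002)
t=8.000: state=(0.327, -1.867)
t=8.500: state=(-0.992, -3.168)
t=9.000: state=(-1.975, -0.522)
t=9.500: state=(-1.945, 0.350)
t=10.000: state=(-1.725, 0.509)
t=10.260: state=(-1.584, 0.580)
largest grid value and its neighbours: y(4.930)=3.17690, y(4.940)=3.17873, y(4.950)=3.17760
parabola through these three points peaks at t≈4.941 with y≈3.17875

max y = 3.179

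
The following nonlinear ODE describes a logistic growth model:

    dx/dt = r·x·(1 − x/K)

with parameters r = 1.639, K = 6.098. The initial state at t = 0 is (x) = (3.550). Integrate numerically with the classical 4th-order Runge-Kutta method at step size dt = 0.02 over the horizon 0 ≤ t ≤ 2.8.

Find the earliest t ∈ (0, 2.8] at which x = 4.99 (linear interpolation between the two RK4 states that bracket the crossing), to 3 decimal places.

t = 0.716

t=0.000: state=(3.550)
step 1 (dt=0.02): k1=(2.431), k2=(2.424), k3=(2.425), k4=(2.418); state += dt/6·(k1+2k2+2k3+k4)
t=0.020: state=(3.598)
t=0.040: state=(3.647)
t=0.060: state=(3.695)
continuing one RK4 step at a time; state shown every 5 steps (Δt=0.1):
t=0.100: state=(3.789)
t=0.200: state=(4.019)
t=0.300: state=(4.238)
t=0.400: state=(4.443)
t=0.500: state=(4.633)
t=0.600: state=(4.807)
t=0.700: state=(4.966)
next step: t=0.720: state=(4.996) — x has crossed 4.99
linear interpolation between t=0.700 (4.96629) and t=0.720 (4.99619) → t≈0.716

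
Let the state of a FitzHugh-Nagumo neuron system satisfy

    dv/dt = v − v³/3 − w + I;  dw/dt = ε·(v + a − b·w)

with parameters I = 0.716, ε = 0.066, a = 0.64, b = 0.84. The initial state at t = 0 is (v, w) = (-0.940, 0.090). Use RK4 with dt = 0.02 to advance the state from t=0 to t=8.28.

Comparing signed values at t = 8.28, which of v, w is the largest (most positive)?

t=0.000: state=(-0.940, 0.090)
step 1 (dt=0.02): k1=(-0.037, -0.025), k2=(-0.037, -0.025), k3=(-0.037, -0.025), k4=(-0.037, -0.025); state += dt/6·(k1+2k2+2k3+k4)
t=0.020: state=(-0.941, 0.090)
t=0.040: state=(-0.941, 0.089)
t=0.060: state=(-0.942, 0.089)
continuing one RK4 step at a time; state shown every 25 steps (Δt=0.5):
t=0.500: state=(-0.956, 0.078)
t=1.000: state=(-0.966, 0.065)
t=1.500: state=(-0.970, 0.052)
t=2.000: state=(-0.968, 0.040)
t=2.500: state=(-0.960, 0.029)
t=3.000: state=(-0.946, 0.018)
t=3.500: state=(-0.926, 0.007)
t=4.000: state=(-0.899, -0.002)
t=4.500: state=(-0.864, -0.009)
t=5.000: state=(-0.822, -0.016)
t=5.500: state=(-0.769, -0.020)
t=6.000: state=(-0.701, -0.023)
t=6.500: state=(-0.613, -0.023)
t=7.000: state=(-0.493, -0.020)
t=7.500: state=(-0.322, -0.012)
t=8.000: state=(-0.059, 0.003)
t=8.280: state=(0.150, 0.015)
compare at T: v=0.150, w=0.015

largest component: v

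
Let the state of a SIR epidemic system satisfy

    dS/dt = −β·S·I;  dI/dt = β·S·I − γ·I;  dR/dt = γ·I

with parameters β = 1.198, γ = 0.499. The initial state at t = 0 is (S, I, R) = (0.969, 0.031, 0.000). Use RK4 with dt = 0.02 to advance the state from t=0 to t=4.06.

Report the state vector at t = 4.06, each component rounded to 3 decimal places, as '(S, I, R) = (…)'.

(S, I, R) = (0.566, 0.210, 0.224)

t=0.000: state=(0.969, 0.031, 0.000)
step 1 (dt=0.02): k1=(-0.036, 0.021, 0.015), k2=(-0.036, 0.021, 0.016), k3=(-0.036, 0.021, 0.016), k4=(-0.036, 0.021, 0.016); state += dt/6·(k1+2k2+2k3+k4)
t=0.020: state=(0.968, 0.031, 0.000)
t=0.040: state=(0.968, 0.032, 0.001)
t=0.060: state=(0.967, 0.032, 0.001)
continuing one RK4 step at a time; state shown every 10 steps (Δt=0.2):
t=0.200: state=(0.961, 0.035, 0.003)
t=0.400: state=(0.953, 0.040, 0.007)
t=0.600: state=(0.943, 0.046, 0.011)
t=0.800: state=(0.932, 0.052, 0.016)
t=1.000: state=(0.920, 0.059, 0.022)
t=1.200: state=(0.906, 0.066, 0.028)
t=1.400: state=(0.891, 0.074, 0.035)
t=1.600: state=(0.875, 0.083, 0.043)
t=1.800: state=(0.856, 0.092, 0.051)
t=2.000: state=(0.837, 0.102, 0.061)
t=2.200: state=(0.816, 0.113, 0.072)
t=2.400: state=(0.793, 0.124, 0.084)
t=2.600: state=(0.769, 0.135, 0.097)
t=2.800: state=(0.743, 0.146, 0.111)
t=3.000: state=(0.717, 0.158, 0.126)
t=3.200: state=(0.689, 0.169, 0.142)
t=3.400: state=(0.661, 0.180, 0.159)
t=3.600: state=(0.632, 0.190, 0.178)
t=3.800: state=(0.603, 0.199, 0.197)
t=4.000: state=(0.575, 0.208, 0.218)
t=4.060: state=(0.566, 0.210, 0.224)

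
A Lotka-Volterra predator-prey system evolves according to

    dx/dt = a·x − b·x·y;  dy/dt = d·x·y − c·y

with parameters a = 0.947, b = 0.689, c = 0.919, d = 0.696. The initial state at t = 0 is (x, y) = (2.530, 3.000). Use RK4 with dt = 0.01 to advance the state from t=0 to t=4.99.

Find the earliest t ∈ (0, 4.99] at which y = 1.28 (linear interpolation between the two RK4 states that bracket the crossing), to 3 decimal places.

t=0.000: state=(2.530, 3.000)
step 1 (dt=0.01): k1=(-2.834, 2.526), k2=(-2.840, 2.507), k3=(-2.839, 2.506), k4=(-2.845, 2.487); state += dt/6·(k1+2k2+2k3+k4)
t=0.010: state=(2.502, 3.025)
t=0.020: state=(2.473, 3.050)
t=0.030: state=(2.445, 3.074)
continuing one RK4 step at a time; state shown every 20 steps (Δt=0.2):
t=0.200: state=(1.961, 3.412)
t=0.400: state=(1.458, 3.597)
t=0.600: state=(1.074, 3.565)
t=0.800: state=(0.803, 3.376)
t=1.000: state=(0.621, 3.100)
t=1.200: state=(0.500, 2.787)
t=1.400: state=(0.421, 2.471)
t=1.600: state=(0.369, 2.172)
t=1.800: state=(0.337, 1.898)
t=2.000: state=(0.319, 1.653)
t=2.200: state=(0.312, 1.437)
t=2.360: state=(0.312, 1.284)
next step: t=2.370: state=(0.313, 1.275) — y has crossed 1.28
linear interpolation between t=2.360 (1.28446) and t=2.370 (1.27548) → t≈2.365

t = 2.365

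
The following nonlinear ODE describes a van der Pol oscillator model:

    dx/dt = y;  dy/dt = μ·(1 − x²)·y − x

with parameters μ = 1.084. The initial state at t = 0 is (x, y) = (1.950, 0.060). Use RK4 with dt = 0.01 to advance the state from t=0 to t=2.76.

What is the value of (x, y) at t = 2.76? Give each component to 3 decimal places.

(x, y) = (-1.488, -2.190)

t=0.000: state=(1.950, 0.060)
step 1 (dt=0.01): k1=(0.060, -2.132), k2=(0.049, -2.100), k3=(0.049, -2.101), k4=(0.039, -2.069); state += dt/6·(k1+2k2+2k3+k4)
t=0.010: state=(1.950, 0.039)
t=0.020: state=(1.951, 0.019)
t=0.030: state=(1.951, -0.001)
continuing one RK4 step at a time; state shown every 10 steps (Δt=0.1):
t=0.100: state=(1.946, -0.124)
t=0.200: state=(1.927, -0.259)
t=0.300: state=(1.896, -0.361)
t=0.400: state=(1.855, -0.439)
t=0.500: state=(1.808, -0.502)
t=0.600: state=(1.755, -0.555)
t=0.700: state=(1.697, -0.603)
t=0.800: state=(1.635, -0.649)
t=0.900: state=(1.568, -0.696)
t=1.000: state=(1.496, -0.744)
t=1.100: state=(1.419, -0.796)
t=1.200: state=(1.336, -0.853)
t=1.300: state=(1.248, -0.918)
t=1.400: state=(1.152, -0.993)
t=1.500: state=(1.049, -1.079)
t=1.600: state=(0.936, -1.180)
t=1.700: state=(0.812, -1.299)
t=1.800: state=(0.675, -1.440)
t=1.900: state=(0.523, -1.605)
t=2.000: state=(0.353, -1.797)
t=2.100: state=(0.163, -2.016)
t=2.200: state=(-0.050, -2.251)
t=2.300: state=(-0.287, -2.482)
t=2.400: state=(-0.545, -2.671)
t=2.500: state=(-0.818, -2.759)
t=2.600: state=(-1.092, -2.688)
t=2.700: state=(-1.349, -2.428)
t=2.760: state=(-1.488, -2.190)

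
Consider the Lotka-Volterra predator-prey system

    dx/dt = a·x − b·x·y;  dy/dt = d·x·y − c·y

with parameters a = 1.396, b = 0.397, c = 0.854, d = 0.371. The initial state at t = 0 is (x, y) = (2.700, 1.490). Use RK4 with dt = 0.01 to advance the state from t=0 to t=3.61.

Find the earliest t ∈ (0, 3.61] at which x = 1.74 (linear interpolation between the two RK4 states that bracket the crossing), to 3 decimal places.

t = 2.456

t=0.000: state=(2.700, 1.490)
step 1 (dt=0.01): k1=(2.172, 0.220), k2=(2.180, 0.226), k3=(2.180, 0.226), k4=(2.187, 0.232); state += dt/6·(k1+2k2+2k3+k4)
t=0.010: state=(2.722, 1.492)
t=0.020: state=(2.744, 1.495)
t=0.030: state=(2.766, 1.497)
continuing one RK4 step at a time; state shown every 20 steps (Δt=0.2):
t=0.200: state=(3.164, 1.561)
t=0.400: state=(3.677, 1.695)
t=0.600: state=(4.215, 1.915)
t=0.800: state=(4.727, 2.251)
t=1.000: state=(5.133, 2.738)
t=1.200: state=(5.323, 3.407)
t=1.400: state=(5.198, 4.253)
t=1.600: state=(4.724, 5.191)
t=1.800: state=(3.992, 6.053)
t=2.000: state=(3.179, 6.658)
t=2.200: state=(2.447, 6.909)
t=2.400: state=(1.871, 6.829)
t=2.450: state=(1.753, 6.767)
next step: t=2.460: state=(1.731, 6.753) — x has crossed 1.74
linear interpolation between t=2.450 (1.75335) and t=2.460 (1.73092) → t≈2.456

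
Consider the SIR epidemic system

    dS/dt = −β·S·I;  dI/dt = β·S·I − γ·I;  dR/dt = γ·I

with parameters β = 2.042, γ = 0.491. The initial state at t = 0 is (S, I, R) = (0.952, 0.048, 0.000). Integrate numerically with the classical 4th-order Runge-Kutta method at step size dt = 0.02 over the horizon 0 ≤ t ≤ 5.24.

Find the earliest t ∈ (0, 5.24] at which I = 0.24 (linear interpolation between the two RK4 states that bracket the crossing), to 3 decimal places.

t = 1.308

t=0.000: state=(0.952, 0.048, 0.000)
step 1 (dt=0.02): k1=(-0.093, 0.070, 0.024), k2=(-0.095, 0.071, 0.024), k3=(-0.095, 0.071, 0.024), k4=(-0.096, 0.072, 0.024); state += dt/6·(k1+2k2+2k3+k4)
t=0.020: state=(0.950, 0.049, 0.000)
t=0.040: state=(0.948, 0.051, 0.001)
t=0.060: state=(0.946, 0.052, 0.001)
continuing one RK4 step at a time; state shown every 10 steps (Δt=0.2):
t=0.200: state=(0.931, 0.064, 0.005)
t=0.400: state=(0.903, 0.084, 0.013)
t=0.600: state=(0.868, 0.110, 0.022)
t=0.800: state=(0.825, 0.141, 0.034)
t=1.000: state=(0.773, 0.177, 0.050)
t=1.200: state=(0.714, 0.217, 0.069)
t=1.300: state=(0.681, 0.238, 0.080)
next step: t=1.320: state=(0.675, 0.243, 0.083) — I has crossed 0.24
linear interpolation between t=1.300 (0.23823) and t=1.320 (0.24252) → t≈1.308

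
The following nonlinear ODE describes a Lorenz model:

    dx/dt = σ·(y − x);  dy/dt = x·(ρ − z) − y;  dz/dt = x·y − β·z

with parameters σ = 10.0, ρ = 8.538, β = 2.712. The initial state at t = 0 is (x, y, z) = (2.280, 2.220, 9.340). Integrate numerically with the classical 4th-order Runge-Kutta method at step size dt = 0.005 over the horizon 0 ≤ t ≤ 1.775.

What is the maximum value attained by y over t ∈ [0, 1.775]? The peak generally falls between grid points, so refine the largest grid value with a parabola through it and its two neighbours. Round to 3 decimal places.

max y = 6.296

t=0.000: state=(2.280, 2.220, 9.340)
step 1 (dt=0.005): k1=(-0.600, -4.049, -20.268), k2=(-0.686, -3.922, -20.157), k3=(-0.681, -3.923, -20.158), k4=(-0.762, -3.797, -20.047); state += dt/6·(k1+2k2+2k3+k4)
t=0.005: state=(2.277, 2.200, 9.239)
t=0.010: state=(2.272, 2.182, 9.140)
t=0.015: state=(2.268, 2.165, 9.041)
continuing one RK4 step at a time; state shown every 20 steps (Δt=0.1):
t=0.100: state=(2.154, 2.039, 7.528)
t=0.200: state=(2.126, 2.200, 6.130)
t=0.300: state=(2.311, 2.609, 5.137)
t=0.400: state=(2.724, 3.251, 4.561)
t=0.500: state=(3.365, 4.116, 4.463)
t=0.600: state=(4.206, 5.117, 4.948)
t=0.700: state=(5.119, 5.986, 6.077)
t=0.800: state=(5.819, 6.290, 7.636)
t=0.900: state=(5.969, 5.781, 8.995)
t=1.000: state=(5.493, 4.789, 9.526)
t=1.100: state=(4.706, 3.908, 9.185)
t=1.200: state=(4.002, 3.426, 8.376)
t=1.300: state=(3.582, 3.318, 7.486)
t=1.400: state=(3.464, 3.484, 6.745)
t=1.500: state=(3.600, 3.842, 6.270)
t=1.600: state=(3.926, 4.323, 6.126)
t=1.700: state=(4.366, 4.830, 6.342)
t=1.775: state=(4.708, 5.143, 6.717)
largest grid value and its neighbours: y(0.785)=6.29549, y(0.790)=6.29573, y(0.795)=6.29380
parabola through these three points peaks at t≈0.788 with y≈6.29589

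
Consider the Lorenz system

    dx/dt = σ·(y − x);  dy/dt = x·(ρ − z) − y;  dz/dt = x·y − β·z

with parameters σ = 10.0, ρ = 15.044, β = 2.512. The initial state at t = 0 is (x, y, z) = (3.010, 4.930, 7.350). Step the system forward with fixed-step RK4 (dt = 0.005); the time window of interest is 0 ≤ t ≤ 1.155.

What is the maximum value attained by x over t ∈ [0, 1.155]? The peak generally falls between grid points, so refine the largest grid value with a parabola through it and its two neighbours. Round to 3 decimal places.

t=0.000: state=(3.010, 4.930, 7.350)
step 1 (dt=0.005): k1=(19.200, 18.229, -3.624), k2=(19.176, 18.580, -3.225), k3=(19.185, 18.576, -3.225), k4=(19.170, 18.924, -2.822); state += dt/6·(k1+2k2+2k3+k4)
t=0.005: state=(3.106, 5.023, 7.334)
t=0.010: state=(3.202, 5.119, 7.322)
t=0.015: state=(3.298, 5.219, 7.314)
continuing one RK4 step at a time; state shown every 10 steps (Δt=0.05):
t=0.050: state=(3.984, 6.005, 7.384)
t=0.100: state=(5.058, 7.346, 7.936)
t=0.150: state=(6.267, 8.790, 9.158)
t=0.200: state=(7.536, 10.017, 11.155)
t=0.250: state=(8.655, 10.544, 13.801)
t=0.300: state=(9.311, 9.945, 16.564)
t=0.350: state=(9.228, 8.254, 18.626)
t=0.400: state=(8.385, 6.086, 19.410)
t=0.450: state=(7.059, 4.190, 18.972)
t=0.500: state=(5.641, 2.938, 17.779)
t=0.550: state=(4.425, 2.301, 16.286)
t=0.600: state=(3.534, 2.093, 14.766)
t=0.650: state=(2.972, 2.146, 13.341)
t=0.700: state=(2.689, 2.363, 12.062)
t=0.750: state=(2.630, 2.706, 10.952)
t=0.800: state=(2.755, 3.172, 10.029)
t=0.850: state=(3.043, 3.777, 9.317)
t=0.900: state=(3.489, 4.543, 8.854)
t=0.950: state=(4.099, 5.484, 8.703)
t=1.000: state=(4.873, 6.581, 8.949)
t=1.050: state=(5.795, 7.755, 9.696)
t=1.100: state=(6.802, 8.824, 11.021)
t=1.150: state=(7.759, 9.497, 12.884)
t=1.155: state=(7.845, 9.530, 13.092)
largest grid value and its neighbours: x(0.315)=9.37114, x(0.320)=9.37523, x(0.325)=9.37119
parabola through these three points peaks at t≈0.320 with x≈9.37523

max x = 9.375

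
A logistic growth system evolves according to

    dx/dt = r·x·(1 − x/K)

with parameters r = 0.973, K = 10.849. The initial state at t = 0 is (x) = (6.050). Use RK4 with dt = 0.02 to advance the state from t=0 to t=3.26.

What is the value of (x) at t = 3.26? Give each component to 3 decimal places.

t=0.000: state=(6.050)
step 1 (dt=0.02): k1=(2.604), k2=(2.601), k3=(2.601), k4=(2.598); state += dt/6·(k1+2k2+2k3+k4)
t=0.020: state=(6.102)
t=0.040: state=(6.154)
t=0.060: state=(6.206)
continuing one RK4 step at a time; state shown every 10 steps (Δt=0.2):
t=0.200: state=(6.563)
t=0.400: state=(7.056)
t=0.600: state=(7.521)
t=0.800: state=(7.953)
t=1.000: state=(8.347)
t=1.200: state=(8.702)
t=1.400: state=(9.017)
t=1.600: state=(9.295)
t=1.800: state=(9.536)
t=2.000: state=(9.745)
t=2.200: state=(9.923)
t=2.400: state=(10.075)
t=2.600: state=(10.204)
t=2.800: state=(10.313)
t=3.000: state=(10.403)
t=3.200: state=(10.480)
t=3.260: state=(10.500)

(x) = (10.500)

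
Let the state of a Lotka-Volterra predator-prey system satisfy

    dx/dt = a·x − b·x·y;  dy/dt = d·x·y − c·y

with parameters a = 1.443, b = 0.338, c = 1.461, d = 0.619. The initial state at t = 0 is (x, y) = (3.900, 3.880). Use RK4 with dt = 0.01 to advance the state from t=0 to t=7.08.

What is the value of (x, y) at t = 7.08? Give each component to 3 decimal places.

t=0.000: state=(3.900, 3.880)
step 1 (dt=0.01): k1=(0.513, 3.698), k2=(0.489, 3.722), k3=(0.489, 3.722), k4=(0.465, 3.745); state += dt/6·(k1+2k2+2k3+k4)
t=0.010: state=(3.905, 3.917)
t=0.020: state=(3.909, 3.955)
t=0.030: state=(3.913, 3.993)
continuing one RK4 step at a time; state shown every 25 steps (Δt=0.25):
t=0.250: state=(3.861, 4.931)
t=0.500: state=(3.478, 6.064)
t=0.750: state=(2.876, 6.891)
t=1.000: state=(2.273, 7.114)
t=1.250: state=(1.808, 6.756)
t=1.500: state=(1.508, 6.048)
t=1.750: state=(1.343, 5.225)
t=2.000: state=(1.281, 4.438)
t=2.250: state=(1.301, 3.757)
t=2.500: state=(1.392, 3.209)
t=2.750: state=(1.551, 2.794)
t=3.000: state=(1.779, 2.507)
t=3.250: state=(2.081, 2.343)
t=3.500: state=(2.455, 2.308)
t=3.750: state=(2.887, 2.420)
t=4.000: state=(3.338, 2.720)
t=4.250: state=(3.726, 3.265)
t=4.500: state=(3.922, 4.109)
t=4.750: state=(3.800, 5.207)
t=5.000: state=(3.346, 6.305)
t=5.250: state=(2.724, 7.004)
t=5.500: state=(2.146, 7.074)
t=5.750: state=(1.722, 6.609)
t=6.000: state=(1.457, 5.855)
t=6.250: state=(1.320, 5.030)
t=6.500: state=(1.279, 4.264)
t=6.750: state=(1.317, 3.614)
t=7.000: state=(1.424, 3.098)
t=7.080: state=(1.472, 2.961)

(x, y) = (1.472, 2.961)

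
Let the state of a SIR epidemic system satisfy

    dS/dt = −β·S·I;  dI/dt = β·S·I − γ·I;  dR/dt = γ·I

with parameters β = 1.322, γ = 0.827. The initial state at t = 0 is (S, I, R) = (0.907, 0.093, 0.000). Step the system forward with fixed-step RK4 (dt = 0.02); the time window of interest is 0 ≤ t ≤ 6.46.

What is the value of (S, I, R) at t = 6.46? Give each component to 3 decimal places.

t=0.000: state=(0.907, 0.093, 0.000)
step 1 (dt=0.02): k1=(-0.112, 0.035, 0.077), k2=(-0.112, 0.035, 0.077), k3=(-0.112, 0.035, 0.077), k4=(-0.112, 0.035, 0.077); state += dt/6·(k1+2k2+2k3+k4)
t=0.020: state=(0.905, 0.094, 0.002)
t=0.040: state=(0.903, 0.094, 0.003)
t=0.060: state=(0.900, 0.095, 0.005)
continuing one RK4 step at a time; state shown every 25 steps (Δt=0.5):
t=0.500: state=(0.848, 0.110, 0.042)
t=1.000: state=(0.785, 0.125, 0.091)
t=1.500: state=(0.720, 0.136, 0.145)
t=2.000: state=(0.657, 0.141, 0.202)
t=2.500: state=(0.598, 0.141, 0.261)
t=3.000: state=(0.545, 0.136, 0.318)
t=3.500: state=(0.500, 0.127, 0.373)
t=4.000: state=(0.461, 0.116, 0.423)
t=4.500: state=(0.429, 0.103, 0.468)
t=5.000: state=(0.403, 0.089, 0.508)
t=5.500: state=(0.381, 0.077, 0.542)
t=6.000: state=(0.364, 0.065, 0.571)
t=6.460: state=(0.351, 0.055, 0.594)

(S, I, R) = (0.351, 0.055, 0.594)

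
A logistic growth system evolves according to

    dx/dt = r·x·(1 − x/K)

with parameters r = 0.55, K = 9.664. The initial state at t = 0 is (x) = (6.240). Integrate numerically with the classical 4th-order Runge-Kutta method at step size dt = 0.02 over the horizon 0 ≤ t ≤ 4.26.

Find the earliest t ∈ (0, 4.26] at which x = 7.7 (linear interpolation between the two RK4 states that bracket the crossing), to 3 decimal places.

t = 1.393

t=0.000: state=(6.240)
step 1 (dt=0.02): k1=(1.216), k2=(1.214), k3=(1.214), k4=(1.212); state += dt/6·(k1+2k2+2k3+k4)
t=0.020: state=(6.264)
t=0.040: state=(6.288)
t=0.060: state=(6.313)
continuing one RK4 step at a time; state shown every 10 steps (Δt=0.2):
t=0.200: state=(6.479)
t=0.400: state=(6.709)
t=0.600: state=(6.930)
t=0.800: state=(7.141)
t=1.000: state=(7.340)
t=1.200: state=(7.529)
t=1.380: state=(7.689)
next step: t=1.400: state=(7.706) — x has crossed 7.7
linear interpolation between t=1.380 (7.68892) and t=1.400 (7.70615) → t≈1.393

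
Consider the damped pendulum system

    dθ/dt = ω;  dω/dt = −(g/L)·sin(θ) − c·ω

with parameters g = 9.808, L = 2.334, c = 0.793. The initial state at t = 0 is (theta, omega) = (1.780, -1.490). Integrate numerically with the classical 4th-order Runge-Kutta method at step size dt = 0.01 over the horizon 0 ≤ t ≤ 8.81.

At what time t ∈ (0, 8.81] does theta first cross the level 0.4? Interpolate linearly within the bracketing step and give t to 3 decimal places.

t=0.000: state=(1.780, -1.490)
step 1 (dt=0.01): k1=(-1.490, -2.929), k2=(-1.505, -2.924), k3=(-1.505, -2.924), k4=(-1.519, -2.919); state += dt/6·(k1+2k2+2k3+k4)
t=0.010: state=(1.765, -1.519)
t=0.020: state=(1.750, -1.548)
t=0.030: state=(1.734, -1.577)
continuing one RK4 step at a time; state shown every 50 steps (Δt=0.5):
t=0.500: state=(0.719, -2.576)
t=0.620: state=(0.407, -2.597)
next step: t=0.630: state=(0.381, -2.592) — theta has crossed 0.4
linear interpolation between t=0.620 (0.40705) and t=0.630 (0.38111) → t≈0.623

t = 0.623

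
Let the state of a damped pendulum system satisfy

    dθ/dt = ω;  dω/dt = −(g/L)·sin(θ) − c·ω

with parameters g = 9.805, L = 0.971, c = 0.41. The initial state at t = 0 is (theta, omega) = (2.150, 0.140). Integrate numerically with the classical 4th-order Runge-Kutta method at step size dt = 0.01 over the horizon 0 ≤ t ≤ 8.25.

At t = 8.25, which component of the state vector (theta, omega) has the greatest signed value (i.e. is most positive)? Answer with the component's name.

t=0.000: state=(2.150, 0.140)
step 1 (dt=0.01): k1=(0.140, -8.508), k2=(0.097, -8.487), k3=(0.098, -8.488), k4=(0.055, -8.468); state += dt/6·(k1+2k2+2k3+k4)
t=0.010: state=(2.151, 0.055)
t=0.020: state=(2.151, -0.029)
t=0.030: state=(2.150, -0.114)
continuing one RK4 step at a time; state shown every 50 steps (Δt=0.5):
t=0.500: state=(1.158, -4.115)
t=1.000: state=(-1.081, -3.164)
t=1.500: state=(-1.362, 1.916)
t=2.000: state=(0.346, 3.679)
t=2.500: state=(1.180, -0.639)
t=3.000: state=(-0.004, -3.215)
t=3.500: state=(-0.951, -0.012)
t=4.000: state=(-0.128, 2.632)
t=4.500: state=(0.756, 0.289)
t=5.000: state=(0.164, -2.127)
t=5.500: state=(-0.603, -0.369)
t=6.000: state=(-0.159, 1.721)
t=6.500: state=(0.485, 0.358)
t=7.000: state=(0.138, -1.397)
t=7.500: state=(-0.393, -0.310)
t=8.000: state=(-0.114, 1.139)
t=8.250: state=(0.162, 0.955)
compare at T: theta=0.162, omega=0.955

largest component: omega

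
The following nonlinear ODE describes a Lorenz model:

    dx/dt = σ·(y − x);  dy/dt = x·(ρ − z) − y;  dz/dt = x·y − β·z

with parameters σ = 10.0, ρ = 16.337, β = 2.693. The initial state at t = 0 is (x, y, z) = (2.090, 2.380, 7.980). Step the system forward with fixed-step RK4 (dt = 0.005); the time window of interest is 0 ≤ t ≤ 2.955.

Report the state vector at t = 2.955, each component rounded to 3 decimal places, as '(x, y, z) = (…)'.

t=0.000: state=(2.090, 2.380, 7.980)
step 1 (dt=0.005): k1=(2.900, 15.086, -16.516), k2=(3.205, 15.196, -16.308), k3=(3.200, 15.201, -16.307), k4=(3.500, 15.316, -16.098); state += dt/6·(k1+2k2+2k3+k4)
t=0.005: state=(2.106, 2.456, 7.898)
t=0.010: state=(2.125, 2.533, 7.819)
t=0.015: state=(2.147, 2.612, 7.742)
continuing one RK4 step at a time; state shown every 20 steps (Δt=0.1):
t=0.100: state=(2.915, 4.246, 6.809)
t=0.200: state=(4.796, 7.264, 7.147)
t=0.300: state=(7.783, 11.096, 10.661)
t=0.400: state=(10.454, 11.756, 17.969)
t=0.500: state=(9.455, 6.365, 22.098)
t=0.600: state=(5.753, 2.210, 19.538)
t=0.700: state=(3.127, 1.452, 15.545)
t=0.800: state=(2.206, 1.907, 12.236)
t=0.900: state=(2.342, 2.864, 9.806)
t=1.000: state=(3.233, 4.513, 8.381)
t=1.100: state=(4.967, 7.179, 8.507)
t=1.200: state=(7.565, 10.370, 11.445)
t=1.300: state=(9.810, 10.953, 17.379)
t=1.400: state=(9.147, 6.790, 21.021)
t=1.500: state=(6.145, 3.112, 19.227)
t=1.600: state=(3.798, 2.233, 15.745)
t=1.700: state=(2.934, 2.680, 12.707)
t=1.800: state=(3.148, 3.788, 10.544)
t=1.900: state=(4.190, 5.639, 9.558)
t=2.000: state=(6.036, 8.236, 10.441)
t=2.100: state=(8.296, 10.333, 14.022)
t=2.200: state=(9.370, 9.169, 18.691)
t=2.300: state=(7.894, 5.485, 19.912)
t=2.400: state=(5.441, 3.293, 17.641)
t=2.500: state=(3.919, 3.037, 14.691)
t=2.600: state=(3.592, 3.763, 12.298)
t=2.700: state=(4.185, 5.178, 10.895)
t=2.800: state=(5.541, 7.229, 10.974)
t=2.900: state=(7.392, 9.241, 13.163)
t=2.955: state=(8.298, 9.657, 15.187)

(x, y, z) = (8.298, 9.657, 15.187)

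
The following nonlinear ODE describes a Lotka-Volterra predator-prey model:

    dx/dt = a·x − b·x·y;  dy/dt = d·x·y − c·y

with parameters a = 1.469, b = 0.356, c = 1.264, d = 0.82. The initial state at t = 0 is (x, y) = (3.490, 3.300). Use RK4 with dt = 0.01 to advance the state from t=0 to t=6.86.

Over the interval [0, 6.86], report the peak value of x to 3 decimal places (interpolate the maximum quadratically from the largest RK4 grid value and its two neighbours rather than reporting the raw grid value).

t=0.000: state=(3.490, 3.300)
step 1 (dt=0.01): k1=(1.027, 5.273), k2=(0.995, 5.329), k3=(0.995, 5.329), k4=(0.963, 5.385); state += dt/6·(k1+2k2+2k3+k4)
t=0.010: state=(3.500, 3.353)
t=0.020: state=(3.509, 3.408)
t=0.030: state=(3.518, 3.463)
continuing one RK4 step at a time; state shown every 25 steps (Δt=0.25):
t=0.250: state=(3.505, 4.972)
t=0.500: state=(2.959, 7.096)
t=0.750: state=(2.099, 8.698)
t=1.000: state=(1.365, 9.003)
t=1.250: state=(0.909, 8.250)
t=1.500: state=(0.664, 7.048)
t=1.750: state=(0.541, 5.804)
t=2.000: state=(0.490, 4.699)
t=2.250: state=(0.486, 3.784)
t=2.500: state=(0.518, 3.056)
t=2.750: state=(0.585, 2.493)
t=3.000: state=(0.690, 2.070)
t=3.250: state=(0.841, 1.764)
t=3.500: state=(1.048, 1.559)
t=3.750: state=(1.324, 1.448)
t=4.000: state=(1.683, 1.434)
t=4.250: state=(2.130, 1.543)
t=4.500: state=(2.651, 1.835)
t=4.750: state=(3.174, 2.434)
t=5.000: state=(3.529, 3.545)
t=5.250: state=(3.449, 5.335)
t=5.500: state=(2.816, 7.452)
t=5.750: state=(1.950, 8.852)
t=6.000: state=(1.264, 8.929)
t=6.250: state=(0.853, 8.054)
t=6.500: state=(0.635, 6.823)
t=6.750: state=(0.528, 5.596)
t=6.860: state=(0.503, 5.101)
largest grid value and its neighbours: x(5.080)=3.56323, x(5.090)=3.56385, x(5.100)=3.56360
parabola through these three points peaks at t≈5.092 with x≈3.56387

max x = 3.564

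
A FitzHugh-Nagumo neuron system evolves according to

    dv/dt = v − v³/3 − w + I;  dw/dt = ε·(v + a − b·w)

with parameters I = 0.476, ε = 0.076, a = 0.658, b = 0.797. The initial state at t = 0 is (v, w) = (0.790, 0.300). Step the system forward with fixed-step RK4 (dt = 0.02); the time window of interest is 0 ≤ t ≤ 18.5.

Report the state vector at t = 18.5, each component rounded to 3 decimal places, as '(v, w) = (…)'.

(v, w) = (-1.790, 0.544)

t=0.000: state=(0.790, 0.300)
step 1 (dt=0.02): k1=(0.802, 0.092), k2=(0.804, 0.092), k3=(0.804, 0.092), k4=(0.806, 0.093); state += dt/6·(k1+2k2+2k3+k4)
t=0.020: state=(0.806, 0.302)
t=0.040: state=(0.822, 0.304)
t=0.060: state=(0.838, 0.306)
continuing one RK4 step at a time; state shown every 50 steps (Δt=1):
t=1.000: state=(1.495, 0.418)
t=2.000: state=(1.678, 0.561)
t=3.000: state=(1.644, 0.700)
t=4.000: state=(1.574, 0.826)
t=5.000: state=(1.495, 0.939)
t=6.000: state=(1.410, 1.040)
t=7.000: state=(1.318, 1.128)
t=8.000: state=(1.215, 1.203)
t=9.000: state=(1.095, 1.266)
t=10.000: state=(0.943, 1.316)
t=11.000: state=(0.724, 1.349)
t=12.000: state=(0.333, 1.359)
t=13.000: state=(-0.591, 1.323)
t=14.000: state=(-1.802, 1.199)
t=15.000: state=(-1.969, 1.035)
t=16.000: state=(-1.926, 0.879)
t=17.000: state=(-1.872, 0.736)
t=18.000: state=(-1.817, 0.605)
t=18.500: state=(-1.790, 0.544)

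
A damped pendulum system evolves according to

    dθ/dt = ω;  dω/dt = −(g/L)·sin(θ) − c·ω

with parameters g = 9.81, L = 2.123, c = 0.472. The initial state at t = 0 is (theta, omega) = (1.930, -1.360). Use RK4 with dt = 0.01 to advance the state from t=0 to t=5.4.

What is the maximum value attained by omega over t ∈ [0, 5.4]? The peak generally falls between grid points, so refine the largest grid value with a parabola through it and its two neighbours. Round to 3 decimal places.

t=0.000: state=(1.930, -1.360)
step 1 (dt=0.01): k1=(-1.360, -3.684), k2=(-1.378, -3.686), k3=(-1.378, -3.686), k4=(-1.397, -3.689); state += dt/6·(k1+2k2+2k3+k4)
t=0.010: state=(1.916, -1.397)
t=0.020: state=(1.902, -1.434)
t=0.030: state=(1.888, -1.471)
continuing one RK4 step at a time; state shown every 20 steps (Δt=0.2):
t=0.200: state=(1.584, -2.098)
t=0.400: state=(1.095, -2.761)
t=0.600: state=(0.499, -3.134)
t=0.800: state=(-0.124, -3.008)
t=1.000: state=(-0.671, -2.388)
t=1.200: state=(-1.061, -1.495)
t=1.400: state=(-1.265, -0.546)
t=1.600: state=(-1.283, 0.350)
t=1.800: state=(-1.132, 1.146)
t=2.000: state=(-0.836, 1.778)
t=2.200: state=(-0.438, 2.141)
t=2.400: state=(-0.004, 2.137)
t=2.600: state=(0.392, 1.768)
t=2.800: state=(0.686, 1.148)
t=3.000: state=(0.844, 0.426)
t=3.200: state=(0.858, -0.283)
t=3.400: state=(0.738, -0.894)
t=3.600: state=(0.512, -1.332)
t=3.800: state=(0.221, -1.528)
t=4.000: state=(-0.081, -1.448)
t=4.200: state=(-0.342, -1.127)
t=4.400: state=(-0.521, -0.650)
t=4.600: state=(-0.598, -0.116)
t=4.800: state=(-0.570, 0.386)
t=5.000: state=(-0.450, 0.786)
t=5.200: state=(-0.266, 1.026)
t=5.400: state=(-0.053, 1.073)
largest grid value and its neighbours: omega(2.290)=2.18788, omega(2.300)=2.18818, omega(2.310)=2.18749
parabola through these three points peaks at t≈2.298 with omega≈2.18820

max omega = 2.188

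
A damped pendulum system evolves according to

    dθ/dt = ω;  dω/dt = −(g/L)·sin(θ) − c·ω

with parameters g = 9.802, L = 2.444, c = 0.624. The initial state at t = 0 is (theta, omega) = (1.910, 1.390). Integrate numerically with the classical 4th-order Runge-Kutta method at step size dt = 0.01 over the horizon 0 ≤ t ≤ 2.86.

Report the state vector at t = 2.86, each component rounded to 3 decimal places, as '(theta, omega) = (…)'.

t=0.000: state=(1.910, 1.390)
step 1 (dt=0.01): k1=(1.390, -4.649), k2=(1.367, -4.626), k3=(1.367, -4.626), k4=(1.344, -4.602); state += dt/6·(k1+2k2+2k3+k4)
t=0.010: state=(1.924, 1.344)
t=0.020: state=(1.937, 1.298)
t=0.030: state=(1.950, 1.253)
continuing one RK4 step at a time; state shown every 10 steps (Δt=0.1):
t=0.100: state=(2.027, 0.948)
t=0.200: state=(2.101, 0.549)
t=0.300: state=(2.138, 0.185)
t=0.400: state=(2.139, -0.154)
t=0.500: state=(2.107, -0.475)
t=0.600: state=(2.044, -0.786)
t=0.700: state=(1.950, -1.092)
t=0.800: state=(1.826, -1.395)
t=0.900: state=(1.672, -1.692)
t=1.000: state=(1.488, -1.978)
t=1.100: state=(1.277, -2.240)
t=1.200: state=(1.041, -2.460)
t=1.300: state=(0.787, -2.618)
t=1.400: state=(0.520, -2.695)
t=1.500: state=(0.251, -2.678)
t=1.600: state=(-0.012, -2.561)
t=1.700: state=(-0.258, -2.353)
t=1.800: state=(-0.480, -2.069)
t=1.900: state=(-0.670, -1.732)
t=2.000: state=(-0.825, -1.362)
t=2.100: state=(-0.942, -0.978)
t=2.200: state=(-1.021, -0.595)
t=2.300: state=(-1.061, -0.223)
t=2.400: state=(-1.066, 0.131)
t=2.500: state=(-1.036, 0.461)
t=2.600: state=(-0.975, 0.762)
t=2.700: state=(-0.885, 1.028)
t=2.800: state=(-0.770, 1.252)
t=2.860: state=(-0.692, 1.364)

(theta, omega) = (-0.692, 1.364)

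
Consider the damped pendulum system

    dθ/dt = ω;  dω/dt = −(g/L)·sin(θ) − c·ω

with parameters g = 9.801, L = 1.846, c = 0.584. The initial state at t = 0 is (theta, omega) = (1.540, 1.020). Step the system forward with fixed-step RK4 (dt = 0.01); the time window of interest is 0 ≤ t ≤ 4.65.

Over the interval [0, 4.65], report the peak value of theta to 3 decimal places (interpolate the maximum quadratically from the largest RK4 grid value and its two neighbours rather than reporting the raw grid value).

t=0.000: state=(1.540, 1.020)
step 1 (dt=0.01): k1=(1.020, -5.902), k2=(0.990, -5.886), k3=(0.991, -5.886), k4=(0.961, -5.869); state += dt/6·(k1+2k2+2k3+k4)
t=0.010: state=(1.550, 0.961)
t=0.020: state=(1.559, 0.903)
t=0.030: state=(1.568, 0.844)
continuing one RK4 step at a time; state shown every 20 steps (Δt=0.2):
t=0.200: state=(1.630, -0.094)
t=0.400: state=(1.511, -1.085)
t=0.600: state=(1.205, -1.943)
t=0.800: state=(0.750, -2.556)
t=1.000: state=(0.212, -2.730)
t=1.200: state=(-0.306, -2.371)
t=1.400: state=(-0.709, -1.611)
t=1.600: state=(-0.940, -0.688)
t=1.800: state=(-0.986, 0.220)
t=2.000: state=(-0.861, 1.001)
t=2.200: state=(-0.600, 1.563)
t=2.400: state=(-0.257, 1.805)
t=2.600: state=(0.098, 1.680)
t=2.800: state=(0.394, 1.242)
t=3.000: state=(0.582, 0.625)
t=3.200: state=(0.642, -0.029)
t=3.400: state=(0.576, -0.606)
t=3.600: state=(0.410, -1.018)
t=3.800: state=(0.184, -1.199)
t=4.000: state=(-0.053, -1.129)
t=4.200: state=(-0.253, -0.846)
t=4.400: state=(-0.382, -0.432)
t=4.600: state=(-0.424, 0.016)
t=4.650: state=(-0.420, 0.123)
largest grid value and its neighbours: theta(0.170)=1.63086, theta(0.180)=1.63124, theta(0.190)=1.63110
parabola through these three points peaks at t≈0.182 with theta≈1.63126

max theta = 1.631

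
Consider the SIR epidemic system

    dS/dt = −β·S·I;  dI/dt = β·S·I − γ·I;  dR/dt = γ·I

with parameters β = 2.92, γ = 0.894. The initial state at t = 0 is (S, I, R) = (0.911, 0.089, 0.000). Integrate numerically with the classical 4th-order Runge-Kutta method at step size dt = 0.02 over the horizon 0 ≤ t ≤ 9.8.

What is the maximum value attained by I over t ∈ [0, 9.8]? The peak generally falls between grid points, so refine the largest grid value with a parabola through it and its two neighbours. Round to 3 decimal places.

t=0.000: state=(0.911, 0.089, 0.000)
step 1 (dt=0.02): k1=(-0.237, 0.157, 0.080), k2=(-0.240, 0.159, 0.081), k3=(-0.240, 0.159, 0.081), k4=(-0.244, 0.162, 0.082); state += dt/6·(k1+2k2+2k3+k4)
t=0.020: state=(0.906, 0.092, 0.002)
t=0.040: state=(0.901, 0.095, 0.003)
t=0.060: state=(0.896, 0.099, 0.005)
continuing one RK4 step at a time; state shown every 25 steps (Δt=0.5):
t=0.500: state=(0.746, 0.193, 0.061)
t=1.000: state=(0.515, 0.311, 0.175)
t=1.500: state=(0.312, 0.360, 0.328)
t=2.000: state=(0.187, 0.328, 0.484)
t=2.500: state=(0.122, 0.262, 0.617)
t=3.000: state=(0.087, 0.194, 0.718)
t=3.500: state=(0.068, 0.139, 0.792)
t=4.000: state=(0.058, 0.098, 0.845)
t=4.500: state=(0.051, 0.067, 0.881)
t=5.000: state=(0.047, 0.046, 0.906)
t=5.500: state=(0.045, 0.032, 0.924)
t=6.000: state=(0.043, 0.022, 0.935)
t=6.500: state=(0.042, 0.015, 0.943)
t=7.000: state=(0.041, 0.010, 0.949)
t=7.500: state=(0.041, 0.007, 0.953)
t=8.000: state=(0.040, 0.005, 0.955)
t=8.500: state=(0.040, 0.003, 0.957)
t=9.000: state=(0.040, 0.002, 0.958)
t=9.500: state=(0.040, 0.001, 0.959)
t=9.800: state=(0.040, 0.001, 0.959)
largest grid value and its neighbours: I(1.500)=0.35994, I(1.520)=0.35999, I(1.540)=0.35990
parabola through these three points peaks at t≈1.517 with I≈0.35999

max I = 0.360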